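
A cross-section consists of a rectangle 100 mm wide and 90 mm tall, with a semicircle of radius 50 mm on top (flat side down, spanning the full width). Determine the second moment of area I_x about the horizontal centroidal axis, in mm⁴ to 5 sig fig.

Decompose the section into non-overlapping parts with the origin at the bottom-left of its bounding rectangle.
Rectangular body: 100 × 90, A = 9 000 mm², y = 45 mm, Ī = 6 075 000 mm⁴.
Semicircular cap: semicircle r = 50, A = 3926.991 mm², y = 111.2207 mm, Ī = 685 981 mm⁴.
Centroid: ȳ = ΣA·y / ΣA = 65.11666 mm.
Transfer each piece to the horizontal centroidal axis using Ī + A·d² with d = y − 65.11666:
  rectangular body: d = -20.11666 mm → contributes +9 717 121 mm⁴
  semicircular cap: d = 46.104 mm → contributes +9 033 108 mm⁴
Total I = 18 750 229 mm⁴.

I_x ≈ 1.8750 × 10⁷ mm⁴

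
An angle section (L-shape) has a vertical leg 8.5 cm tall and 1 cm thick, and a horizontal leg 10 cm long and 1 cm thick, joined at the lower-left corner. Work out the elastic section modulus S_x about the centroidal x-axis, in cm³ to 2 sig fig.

Break the section into simple shapes (no overlaps), measuring from the bottom-left corner of the bounding box.
Vertical leg: 1 × 8.5, A = 8.5 cm², y = 4.25 cm, Ī = 51.18 cm⁴.
Horizontal leg (remainder): 9 × 1, A = 9 cm², y = 0.5 cm, Ī = 0.75 cm⁴.
Centroid: ȳ = ΣA·y / ΣA = 2.321 cm.
Transfer each piece to the centroidal x-axis using Ī + A·d² with d = y − 2.321:
  vertical leg: d = 1.929 cm → contributes +82.79 cm⁴
  horizontal leg (remainder): d = -1.821 cm → contributes +30.61 cm⁴
Total I = 113.4 cm⁴.
Extreme fibre distance c = 6.179 cm; S = I/c = 18.35 cm³.

S_x ≈ 18 cm³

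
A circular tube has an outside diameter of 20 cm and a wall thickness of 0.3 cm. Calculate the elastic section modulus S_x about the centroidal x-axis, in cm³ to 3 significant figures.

Treat the section as a set of non-overlapping primitives; coordinates are from the bounding-box lower-left.
Outer circle: ⌀20, A = 314.16 cm², y = 10 cm, Ī = 7 854 cm⁴.
Bore (subtracted): ⌀19.4, A = 295.59 cm², y = 10 cm, Ī = 6953.1 cm⁴.
By symmetry the centroid is at mid-height, ȳ = 10 cm.
All pieces are centred on the centroidal x-axis, so I = ΣĪ (holes subtracted) = 900.91 cm⁴.
Extreme fibre distance c = 10 cm; S = I/c = 90.091 cm³.

S_x ≈ 90.1 cm³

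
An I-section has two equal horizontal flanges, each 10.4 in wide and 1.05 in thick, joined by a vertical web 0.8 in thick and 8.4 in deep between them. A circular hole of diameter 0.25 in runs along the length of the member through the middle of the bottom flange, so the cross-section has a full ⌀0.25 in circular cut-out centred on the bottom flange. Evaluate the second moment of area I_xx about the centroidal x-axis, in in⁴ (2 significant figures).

I_xx ≈ 530 in⁴

Break the section into simple shapes (no overlaps), measuring from the bottom-left corner of the bounding box.
Bottom flange: 10.4 × 1.05, A = 10.92 in², y = 0.525 in, Ī = 1.003 in⁴.
Web: 0.8 × 8.4, A = 6.72 in², y = 5.25 in, Ī = 39.51 in⁴.
Top flange: 10.4 × 1.05, A = 10.92 in², y = 9.975 in, Ī = 1.003 in⁴.
Hole (subtracted): ⌀0.25, A = 0.04909 in², y = 0.525 in, Ī = 0.0001917 in⁴.
Centroid: ȳ = ΣA·y / ΣA = 5.258 in.
Transfer each piece to the centroidal x-axis using Ī + A·d² with d = y − 5.258:
  bottom flange: d = -4.733 in → contributes +245.6 in⁴
  web: d = -0.008135 in → contributes +39.51 in⁴
  top flange: d = 4.717 in → contributes +244 in⁴
  hole: d = -4.733 in → contributes −1.1 in⁴
Total I = 528 in⁴.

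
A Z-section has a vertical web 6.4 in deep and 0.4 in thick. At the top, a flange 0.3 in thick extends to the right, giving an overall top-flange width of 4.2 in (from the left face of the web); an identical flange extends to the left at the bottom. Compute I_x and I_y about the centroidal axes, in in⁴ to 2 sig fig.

Treat the section as a set of non-overlapping primitives; coordinates are from the bounding-box lower-left.
Web: 0.4 × 6.4, A = 2.56 in², y = 3.2 in, Ī = 8.738 in⁴.
Top flange (beyond web): 3.8 × 0.3, A = 1.14 in², y = 6.25 in, Ī = 0.00855 in⁴.
Bottom flange (beyond web): 3.8 × 0.3, A = 1.14 in², y = 0.15 in, Ī = 0.00855 in⁴.
Centroid: ȳ = ΣA·y / ΣA = 3.2 in.
Transfer each piece to the centroidal x-axis using Ī + A·d² with d = y − 3.2:
  web: d = 0 in → contributes +8.738 in⁴
  top flange (beyond web): d = 3.05 in → contributes +10.61 in⁴
  bottom flange (beyond web): d = -3.05 in → contributes +10.61 in⁴
Total I = 29.96 in⁴.
For the y-axis: x̄ = 4 in.
Repeating about the centroidal y-axis gives I_y = 12.83 in⁴.

I_x ≈ 30 in⁴, I_y ≈ 13 in⁴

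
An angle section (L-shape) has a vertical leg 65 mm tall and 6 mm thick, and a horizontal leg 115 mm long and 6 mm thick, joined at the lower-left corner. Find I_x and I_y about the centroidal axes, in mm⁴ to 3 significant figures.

I_x ≈ 3.52 × 10⁵ mm⁴, I_y ≈ 1.46 × 10⁶ mm⁴

Split into non-overlapping primitives; take the origin at the lower-left of the bounding box.
Vertical leg: 6 × 65, A = 390 mm², y = 32.5 mm, Ī = 137 313 mm⁴.
Horizontal leg (remainder): 109 × 6, A = 654 mm², y = 3 mm, Ī = 1 962 mm⁴.
Centroid: ȳ = ΣA·y / ΣA = 14.02 mm.
Transfer each piece to the centroidal x-axis using Ī + A·d² with d = y − 14.02:
  vertical leg: d = 18.48 mm → contributes +270 500 mm⁴
  horizontal leg (remainder): d = -11.02 mm → contributes +81 386 mm⁴
Total I = 351 886 mm⁴.
For the y-axis: x̄ = 39.02 mm.
Repeating about the centroidal y-axis gives I_y = 1 456 436 mm⁴.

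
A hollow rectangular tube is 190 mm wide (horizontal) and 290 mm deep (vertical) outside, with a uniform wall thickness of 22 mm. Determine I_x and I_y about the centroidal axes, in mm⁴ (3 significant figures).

I_x ≈ 2.05 × 10⁸ mm⁴, I_y ≈ 1.02 × 10⁸ mm⁴

Treat the section as a set of non-overlapping primitives; coordinates are from the bounding-box lower-left.
Outer rectangle: 190 × 290, A = 55 100 mm², y = 145 mm, Ī = 386 159 167 mm⁴.
Inner void (subtracted): 146 × 246, A = 35 916 mm², y = 145 mm, Ī = 181 124 388 mm⁴.
By symmetry the centroid is at mid-height, ȳ = 145 mm.
All pieces are centred on the centroidal x-axis, so I = ΣĪ (holes subtracted) = 205 034 779 mm⁴.
Repeating about the centroidal y-axis gives I_y = 101 960 379 mm⁴.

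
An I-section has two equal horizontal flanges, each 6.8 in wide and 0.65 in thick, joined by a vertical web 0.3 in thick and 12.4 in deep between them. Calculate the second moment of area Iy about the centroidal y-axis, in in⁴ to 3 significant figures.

Split into non-overlapping primitives; take the origin at the lower-left of the bounding box.
Bottom flange: 6.8 × 0.65, A = 4.42 in², x = 3.4 in, Ī = 17.032 in⁴.
Web: 0.3 × 12.4, A = 3.72 in², x = 3.4 in, Ī = 0.0279 in⁴.
Top flange: 6.8 × 0.65, A = 4.42 in², x = 3.4 in, Ī = 17.032 in⁴.
By symmetry the centroid is at mid-width, x̄ = 3.4 in.
All pieces are centred on the centroidal y-axis, so I = ΣĪ = 34.091 in⁴.

Iy ≈ 34.1 in⁴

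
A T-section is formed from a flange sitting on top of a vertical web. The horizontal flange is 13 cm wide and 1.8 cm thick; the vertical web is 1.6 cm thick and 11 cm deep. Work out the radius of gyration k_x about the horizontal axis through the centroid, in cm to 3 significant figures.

k_x ≈ 3.81 cm

Treat the section as a set of non-overlapping primitives; coordinates are from the bounding-box lower-left.
Flange: 13 × 1.8, A = 23.4 cm², y = 11.9 cm, Ī = 6.318 cm⁴.
Web: 1.6 × 11, A = 17.6 cm², y = 5.5 cm, Ī = 177.47 cm⁴.
Centroid: ȳ = ΣA·y / ΣA = 9.1527 cm.
Transfer each piece to the horizontal axis through the centroid using Ī + A·d² with d = y − 9.1527:
  flange: d = 2.7473 cm → contributes +182.94 cm⁴
  web: d = -3.6527 cm → contributes +412.29 cm⁴
Total I = 595.22 cm⁴.
Radius of gyration: k = √(I/A) = √(595.22 / 41) = 3.8102 cm.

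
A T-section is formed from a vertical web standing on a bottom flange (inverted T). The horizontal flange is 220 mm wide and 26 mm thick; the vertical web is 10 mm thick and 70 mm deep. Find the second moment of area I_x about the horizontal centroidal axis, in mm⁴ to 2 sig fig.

I_x ≈ 2.0 × 10⁶ mm⁴

Break the section into simple shapes (no overlaps), measuring from the bottom-left corner of the bounding box.
Flange: 220 × 26, A = 5 720 mm², y = 13 mm, Ī = 322 227 mm⁴.
Web: 10 × 70, A = 700 mm², y = 61 mm, Ī = 285 833 mm⁴.
Centroid: ȳ = ΣA·y / ΣA = 18.23 mm.
Transfer each piece to the horizontal centroidal axis using Ī + A·d² with d = y − 18.23:
  flange: d = -5.234 mm → contributes +478 903 mm⁴
  web: d = 42.77 mm → contributes +1 566 106 mm⁴
Total I = 2 045 010 mm⁴.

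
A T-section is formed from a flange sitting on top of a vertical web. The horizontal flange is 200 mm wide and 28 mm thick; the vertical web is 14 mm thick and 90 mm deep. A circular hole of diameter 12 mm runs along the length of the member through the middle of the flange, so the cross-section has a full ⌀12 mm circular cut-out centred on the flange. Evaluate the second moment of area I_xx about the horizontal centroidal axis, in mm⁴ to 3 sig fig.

I_xx ≈ 4.78 × 10⁶ mm⁴

Break the section into simple shapes (no overlaps), measuring from the bottom-left corner of the bounding box.
Flange: 200 × 28, A = 5 600 mm², y = 104 mm, Ī = 365 867 mm⁴.
Web: 14 × 90, A = 1 260 mm², y = 45 mm, Ī = 850 500 mm⁴.
Hole (subtracted): ⌀12, A = 113.1 mm², y = 104 mm, Ī = 1017.9 mm⁴.
Centroid: ȳ = ΣA·y / ΣA = 92.982 mm.
Transfer each piece to the horizontal centroidal axis using Ī + A·d² with d = y − 92.982:
  flange: d = 11.018 mm → contributes +1 045 734 mm⁴
  web: d = -47.982 mm → contributes +3 751 316 mm⁴
  hole: d = 11.018 mm → contributes −14 748 mm⁴
Total I = 4 782 302 mm⁴.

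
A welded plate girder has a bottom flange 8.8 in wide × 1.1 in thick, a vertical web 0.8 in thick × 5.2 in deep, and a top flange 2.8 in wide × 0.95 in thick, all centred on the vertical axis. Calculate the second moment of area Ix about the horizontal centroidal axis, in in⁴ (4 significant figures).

Split into non-overlapping primitives; take the origin at the lower-left of the bounding box.
Bottom plate: 8.8 × 1.1, A = 9.68 in², y = 0.55 in, Ī = 0.976067 in⁴.
Web plate: 0.8 × 5.2, A = 4.16 in², y = 3.7 in, Ī = 9.37387 in⁴.
Top plate: 2.8 × 0.95, A = 2.66 in², y = 6.775 in, Ī = 0.200054 in⁴.
Centroid: ȳ = ΣA·y / ΣA = 2.34773 in.
Transfer each piece to the horizontal centroidal axis using Ī + A·d² with d = y − 2.34773:
  bottom plate: d = -1.79773 in → contributes +32.2601 in⁴
  web plate: d = 1.35227 in → contributes +16.981 in⁴
  top plate: d = 4.42727 in → contributes +52.338 in⁴
Total I = 101.579 in⁴.

Ix ≈ 101.6 in⁴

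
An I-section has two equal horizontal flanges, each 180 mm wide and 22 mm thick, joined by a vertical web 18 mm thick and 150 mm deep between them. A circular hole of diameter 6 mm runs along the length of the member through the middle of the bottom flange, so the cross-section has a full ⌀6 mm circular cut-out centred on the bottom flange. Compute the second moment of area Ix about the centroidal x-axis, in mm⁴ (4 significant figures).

Ix ≈ 6.375 × 10⁷ mm⁴

Decompose the section into non-overlapping parts with the origin at the bottom-left of its bounding rectangle.
Bottom flange: 180 × 22, A = 3 960 mm², y = 11 mm, Ī = 159 720 mm⁴.
Web: 18 × 150, A = 2 700 mm², y = 97 mm, Ī = 5 062 500 mm⁴.
Top flange: 180 × 22, A = 3 960 mm², y = 183 mm, Ī = 159 720 mm⁴.
Hole (subtracted): ⌀6, A = 28.2743 mm², y = 11 mm, Ī = 63.6173 mm⁴.
Centroid: ȳ = ΣA·y / ΣA = 97.2296 mm.
Transfer each piece to the centroidal x-axis using Ī + A·d² with d = y − 97.2296:
  bottom flange: d = -86.2296 mm → contributes +29 604 457 mm⁴
  web: d = -0.229575 mm → contributes +5 062 642 mm⁴
  top flange: d = 85.7704 mm → contributes +29 291 721 mm⁴
  hole: d = -86.2296 mm → contributes −210 299 mm⁴
Total I = 63 748 521 mm⁴.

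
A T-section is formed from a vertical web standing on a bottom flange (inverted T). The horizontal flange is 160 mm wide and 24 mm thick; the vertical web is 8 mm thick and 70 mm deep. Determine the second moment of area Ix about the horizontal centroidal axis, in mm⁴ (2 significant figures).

Treat the section as a set of non-overlapping primitives; coordinates are from the bounding-box lower-left.
Flange: 160 × 24, A = 3 840 mm², y = 12 mm, Ī = 184 320 mm⁴.
Web: 8 × 70, A = 560 mm², y = 59 mm, Ī = 228 667 mm⁴.
Centroid: ȳ = ΣA·y / ΣA = 17.98 mm.
Transfer each piece to the horizontal centroidal axis using Ī + A·d² with d = y − 17.98:
  flange: d = -5.982 mm → contributes +321 723 mm⁴
  web: d = 41.02 mm → contributes +1 170 862 mm⁴
Total I = 1 492 585 mm⁴.

Ix ≈ 1.5 × 10⁶ mm⁴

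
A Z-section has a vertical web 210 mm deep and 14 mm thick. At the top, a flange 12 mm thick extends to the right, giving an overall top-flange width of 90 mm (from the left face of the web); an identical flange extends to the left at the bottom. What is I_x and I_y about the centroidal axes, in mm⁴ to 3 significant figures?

Break the section into simple shapes (no overlaps), measuring from the bottom-left corner of the bounding box.
Web: 14 × 210, A = 2 940 mm², y = 105 mm, Ī = 10 804 500 mm⁴.
Top flange (beyond web): 76 × 12, A = 912 mm², y = 204 mm, Ī = 10 944 mm⁴.
Bottom flange (beyond web): 76 × 12, A = 912 mm², y = 6 mm, Ī = 10 944 mm⁴.
Centroid: ȳ = ΣA·y / ΣA = 105 mm.
Transfer each piece to the centroidal x-axis using Ī + A·d² with d = y − 105:
  web: d = 0 mm → contributes +10 804 500 mm⁴
  top flange (beyond web): d = 99 mm → contributes +8 949 456 mm⁴
  bottom flange (beyond web): d = -99 mm → contributes +8 949 456 mm⁴
Total I = 28 703 412 mm⁴.
For the y-axis: x̄ = 83 mm.
Repeating about the centroidal y-axis gives I_y = 4 619 572 mm⁴.

I_x ≈ 2.87 × 10⁷ mm⁴, I_y ≈ 4.62 × 10⁶ mm⁴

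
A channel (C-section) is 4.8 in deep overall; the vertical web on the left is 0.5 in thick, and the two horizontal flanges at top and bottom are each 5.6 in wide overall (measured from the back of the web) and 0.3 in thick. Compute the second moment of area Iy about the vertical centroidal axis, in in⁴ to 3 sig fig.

Iy ≈ 17.2 in⁴

Split into non-overlapping primitives; take the origin at the lower-left of the bounding box.
Web: 0.5 × 4.8, A = 2.4 in², x = 0.25 in, Ī = 0.05 in⁴.
Top flange (beyond web): 5.1 × 0.3, A = 1.53 in², x = 3.05 in, Ī = 3.3163 in⁴.
Bottom flange (beyond web): 5.1 × 0.3, A = 1.53 in², x = 3.05 in, Ī = 3.3163 in⁴.
Centroid: x̄ = ΣA·x / ΣA = 1.8192 in.
Transfer each piece to the vertical centroidal axis using Ī + A·d² with d = x − 1.8192:
  web: d = -1.5692 in → contributes +5.96 in⁴
  top flange (beyond web): d = 1.2308 in → contributes +5.6339 in⁴
  bottom flange (beyond web): d = 1.2308 in → contributes +5.6339 in⁴
Total I = 17.228 in⁴.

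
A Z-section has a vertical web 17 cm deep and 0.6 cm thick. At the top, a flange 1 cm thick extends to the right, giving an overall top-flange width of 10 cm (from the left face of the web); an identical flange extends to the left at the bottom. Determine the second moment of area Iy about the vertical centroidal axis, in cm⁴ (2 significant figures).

Break the section into simple shapes (no overlaps), measuring from the bottom-left corner of the bounding box.
Web: 0.6 × 17, A = 10.2 cm², x = 9.7 cm, Ī = 0.306 cm⁴.
Top flange (beyond web): 9.4 × 1, A = 9.4 cm², x = 14.7 cm, Ī = 69.22 cm⁴.
Bottom flange (beyond web): 9.4 × 1, A = 9.4 cm², x = 4.7 cm, Ī = 69.22 cm⁴.
Centroid: x̄ = ΣA·x / ΣA = 9.7 cm.
Transfer each piece to the vertical centroidal axis using Ī + A·d² with d = x − 9.7:
  web: d = 0 cm → contributes +0.306 cm⁴
  top flange (beyond web): d = 5 cm → contributes +304.2 cm⁴
  bottom flange (beyond web): d = -5 cm → contributes +304.2 cm⁴
Total I = 608.7 cm⁴.

Iy ≈ 610 cm⁴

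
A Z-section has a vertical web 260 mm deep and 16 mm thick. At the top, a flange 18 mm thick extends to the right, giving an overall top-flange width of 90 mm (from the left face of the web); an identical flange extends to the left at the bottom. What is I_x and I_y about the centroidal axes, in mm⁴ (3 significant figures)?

Treat the section as a set of non-overlapping primitives; coordinates are from the bounding-box lower-left.
Web: 16 × 260, A = 4 160 mm², y = 130 mm, Ī = 23 434 667 mm⁴.
Top flange (beyond web): 74 × 18, A = 1 332 mm², y = 251 mm, Ī = 35 964 mm⁴.
Bottom flange (beyond web): 74 × 18, A = 1 332 mm², y = 9 mm, Ī = 35 964 mm⁴.
Centroid: ȳ = ΣA·y / ΣA = 130 mm.
Transfer each piece to the centroidal x-axis using Ī + A·d² with d = y − 130:
  web: d = 0 mm → contributes +23 434 667 mm⁴
  top flange (beyond web): d = 121 mm → contributes +19 537 776 mm⁴
  bottom flange (beyond web): d = -121 mm → contributes +19 537 776 mm⁴
Total I = 62 510 219 mm⁴.
For the y-axis: x̄ = 82 mm.
Repeating about the centroidal y-axis gives I_y = 6 699 019 mm⁴.

I_x ≈ 6.25 × 10⁷ mm⁴, I_y ≈ 6.70 × 10⁶ mm⁴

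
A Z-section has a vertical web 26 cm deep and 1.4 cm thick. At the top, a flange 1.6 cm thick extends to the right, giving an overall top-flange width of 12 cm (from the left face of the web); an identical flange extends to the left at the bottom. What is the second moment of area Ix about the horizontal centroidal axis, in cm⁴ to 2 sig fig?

Ix ≈ 7100 cm⁴

Split into non-overlapping primitives; take the origin at the lower-left of the bounding box.
Web: 1.4 × 26, A = 36.4 cm², y = 13 cm, Ī = 2 051 cm⁴.
Top flange (beyond web): 10.6 × 1.6, A = 16.96 cm², y = 25.2 cm, Ī = 3.618 cm⁴.
Bottom flange (beyond web): 10.6 × 1.6, A = 16.96 cm², y = 0.8 cm, Ī = 3.618 cm⁴.
Centroid: ȳ = ΣA·y / ΣA = 13 cm.
Transfer each piece to the horizontal centroidal axis using Ī + A·d² with d = y − 13:
  web: d = 0 cm → contributes +2 051 cm⁴
  top flange (beyond web): d = 12.2 cm → contributes +2 528 cm⁴
  bottom flange (beyond web): d = -12.2 cm → contributes +2 528 cm⁴
Total I = 7 106 cm⁴.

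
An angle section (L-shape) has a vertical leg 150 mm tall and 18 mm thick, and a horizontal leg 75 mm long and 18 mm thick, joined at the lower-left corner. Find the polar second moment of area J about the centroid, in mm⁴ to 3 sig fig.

Treat the section as a set of non-overlapping primitives; coordinates are from the bounding-box lower-left.
Vertical leg: 18 × 150, A = 2 700 mm², y = 75 mm, Ī = 5 062 500 mm⁴.
Horizontal leg (remainder): 57 × 18, A = 1 026 mm², y = 9 mm, Ī = 27 702 mm⁴.
Centroid: ȳ = ΣA·y / ΣA = 56.826 mm.
Transfer each piece to the centroidal x-axis using Ī + A·d² with d = y − 56.826:
  vertical leg: d = 18.174 mm → contributes +5 954 286 mm⁴
  horizontal leg (remainder): d = -47.826 mm → contributes +2 374 507 mm⁴
Total I = 8 328 793 mm⁴.
For the y-axis: x̄ = 19.326 mm.
Repeating about the centroidal y-axis gives I_y = 1 396 206 mm⁴.
Polar second moment: J = I_x + I_y = 9 724 999 mm⁴.

J ≈ 9.72 × 10⁶ mm⁴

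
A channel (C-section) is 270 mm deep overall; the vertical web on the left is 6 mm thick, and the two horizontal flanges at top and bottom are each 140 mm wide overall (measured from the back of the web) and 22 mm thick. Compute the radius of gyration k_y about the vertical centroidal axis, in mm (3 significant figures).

Decompose the section into non-overlapping parts with the origin at the bottom-left of its bounding rectangle.
Web: 6 × 270, A = 1 620 mm², x = 3 mm, Ī = 4 860 mm⁴.
Top flange (beyond web): 134 × 22, A = 2 948 mm², x = 73 mm, Ī = 4 411 191 mm⁴.
Bottom flange (beyond web): 134 × 22, A = 2 948 mm², x = 73 mm, Ī = 4 411 191 mm⁴.
Centroid: x̄ = ΣA·x / ΣA = 57.912 mm.
Transfer each piece to the vertical centroidal axis using Ī + A·d² with d = x − 57.912:
  web: d = -54.912 mm → contributes +4 889 724 mm⁴
  top flange (beyond web): d = 15.088 mm → contributes +5 082 280 mm⁴
  bottom flange (beyond web): d = 15.088 mm → contributes +5 082 280 mm⁴
Total I = 15 054 283 mm⁴.
Radius of gyration: k = √(I/A) = √(15 054 283 / 7 516) = 44.754 mm.

k_y ≈ 44.8 mm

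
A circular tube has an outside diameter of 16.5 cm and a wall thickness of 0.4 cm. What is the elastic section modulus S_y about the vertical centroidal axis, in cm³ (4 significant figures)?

Decompose the section into non-overlapping parts with the origin at the bottom-left of its bounding rectangle.
Outer circle: ⌀16.5, A = 213.825 cm², x = 8.25 cm, Ī = 3638.36 cm⁴.
Bore (subtracted): ⌀15.7, A = 193.593 cm², x = 8.25 cm, Ī = 2982.42 cm⁴.
By symmetry the centroid is at mid-width, x̄ = 8.25 cm.
All pieces are centred on the vertical centroidal axis, so I = ΣĪ (holes subtracted) = 655.942 cm⁴.
Extreme fibre distance c = 8.25 cm; S = I/c = 79.5081 cm³.

S_y ≈ 79.51 cm³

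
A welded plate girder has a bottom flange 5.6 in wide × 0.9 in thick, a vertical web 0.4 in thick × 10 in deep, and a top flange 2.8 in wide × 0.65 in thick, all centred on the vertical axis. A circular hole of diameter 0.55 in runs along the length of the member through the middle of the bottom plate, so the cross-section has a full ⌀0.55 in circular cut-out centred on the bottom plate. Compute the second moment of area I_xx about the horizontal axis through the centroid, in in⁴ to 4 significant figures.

I_xx ≈ 202.4 in⁴

Break the section into simple shapes (no overlaps), measuring from the bottom-left corner of the bounding box.
Bottom plate: 5.6 × 0.9, A = 5.04 in², y = 0.45 in, Ī = 0.3402 in⁴.
Web plate: 0.4 × 10, A = 4 in², y = 5.9 in, Ī = 33.3333 in⁴.
Top plate: 2.8 × 0.65, A = 1.82 in², y = 11.225 in, Ī = 0.0640792 in⁴.
Hole (subtracted): ⌀0.55, A = 0.237583 in², y = 0.45 in, Ī = 0.0044918 in⁴.
Centroid: ȳ = ΣA·y / ΣA = 4.34841 in.
Transfer each piece to the horizontal axis through the centroid using Ī + A·d² with d = y − 4.34841:
  bottom plate: d = -3.89841 in → contributes +76.936 in⁴
  web plate: d = 1.55159 in → contributes +42.9631 in⁴
  top plate: d = 6.87659 in → contributes +86.1274 in⁴
  hole: d = -3.89841 in → contributes −3.61518 in⁴
Total I = 202.411 in⁴.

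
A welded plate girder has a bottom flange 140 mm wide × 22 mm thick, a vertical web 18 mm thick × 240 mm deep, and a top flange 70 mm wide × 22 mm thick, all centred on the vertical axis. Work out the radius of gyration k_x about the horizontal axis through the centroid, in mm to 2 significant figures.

k_x ≈ 100 mm

Decompose the section into non-overlapping parts with the origin at the bottom-left of its bounding rectangle.
Bottom plate: 140 × 22, A = 3 080 mm², y = 11 mm, Ī = 124 227 mm⁴.
Web plate: 18 × 240, A = 4 320 mm², y = 142 mm, Ī = 20 736 000 mm⁴.
Top plate: 70 × 22, A = 1 540 mm², y = 273 mm, Ī = 62 113 mm⁴.
Centroid: ȳ = ΣA·y / ΣA = 119.4 mm.
Transfer each piece to the horizontal axis through the centroid using Ī + A·d² with d = y − 119.4:
  bottom plate: d = -108.4 mm → contributes +36 338 661 mm⁴
  web plate: d = 22.57 mm → contributes +22 935 848 mm⁴
  top plate: d = 153.6 mm → contributes +36 379 186 mm⁴
Total I = 95 653 696 mm⁴.
Radius of gyration: k = √(I/A) = √(95 653 696 / 8 940) = 103.4 mm.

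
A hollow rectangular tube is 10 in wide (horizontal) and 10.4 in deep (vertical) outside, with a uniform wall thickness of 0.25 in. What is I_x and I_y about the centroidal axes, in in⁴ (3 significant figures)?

I_x ≈ 169 in⁴, I_y ≈ 159 in⁴

Treat the section as a set of non-overlapping primitives; coordinates are from the bounding-box lower-left.
Outer rectangle: 10 × 10.4, A = 104 in², y = 5.2 in, Ī = 937.39 in⁴.
Inner void (subtracted): 9.5 × 9.9, A = 94.05 in², y = 5.2 in, Ī = 768.15 in⁴.
By symmetry the centroid is at mid-height, ȳ = 5.2 in.
All pieces are centred on the centroidal x-axis, so I = ΣĪ (holes subtracted) = 169.23 in⁴.
Repeating about the centroidal y-axis gives I_y = 159.33 in⁴.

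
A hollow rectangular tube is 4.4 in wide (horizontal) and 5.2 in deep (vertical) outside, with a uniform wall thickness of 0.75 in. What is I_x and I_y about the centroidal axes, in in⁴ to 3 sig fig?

I_x ≈ 39.3 in⁴, I_y ≈ 29.4 in⁴

Treat the section as a set of non-overlapping primitives; coordinates are from the bounding-box lower-left.
Outer rectangle: 4.4 × 5.2, A = 22.88 in², y = 2.6 in, Ī = 51.556 in⁴.
Inner void (subtracted): 2.9 × 3.7, A = 10.73 in², y = 2.6 in, Ī = 12.241 in⁴.
By symmetry the centroid is at mid-height, ȳ = 2.6 in.
All pieces are centred on the centroidal x-axis, so I = ΣĪ (holes subtracted) = 39.315 in⁴.
Repeating about the centroidal y-axis gives I_y = 29.393 in⁴.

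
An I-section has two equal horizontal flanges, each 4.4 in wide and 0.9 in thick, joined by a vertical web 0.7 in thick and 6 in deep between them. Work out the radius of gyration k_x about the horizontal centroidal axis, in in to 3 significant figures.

k_x ≈ 2.98 in

Split into non-overlapping primitives; take the origin at the lower-left of the bounding box.
Bottom flange: 4.4 × 0.9, A = 3.96 in², y = 0.45 in, Ī = 0.2673 in⁴.
Web: 0.7 × 6, A = 4.2 in², y = 3.9 in, Ī = 12.6 in⁴.
Top flange: 4.4 × 0.9, A = 3.96 in², y = 7.35 in, Ī = 0.2673 in⁴.
By symmetry the centroid is at mid-height, ȳ = 3.9 in.
Transfer each piece to the horizontal centroidal axis using Ī + A·d² with d = y − 3.9:
  bottom flange: d = -3.45 in → contributes +47.401 in⁴
  web: d = 0 in → contributes +12.6 in⁴
  top flange: d = 3.45 in → contributes +47.401 in⁴
Total I = 107.4 in⁴.
Radius of gyration: k = √(I/A) = √(107.4 / 12.12) = 2.9768 in.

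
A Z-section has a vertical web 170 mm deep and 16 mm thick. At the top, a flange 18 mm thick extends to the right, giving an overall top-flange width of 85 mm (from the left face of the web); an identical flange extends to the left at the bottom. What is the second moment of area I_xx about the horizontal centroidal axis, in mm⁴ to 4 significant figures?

I_xx ≈ 2.097 × 10⁷ mm⁴

Break the section into simple shapes (no overlaps), measuring from the bottom-left corner of the bounding box.
Web: 16 × 170, A = 2 720 mm², y = 85 mm, Ī = 6 550 667 mm⁴.
Top flange (beyond web): 69 × 18, A = 1 242 mm², y = 161 mm, Ī = 33 534 mm⁴.
Bottom flange (beyond web): 69 × 18, A = 1 242 mm², y = 9 mm, Ī = 33 534 mm⁴.
Centroid: ȳ = ΣA·y / ΣA = 85 mm.
Transfer each piece to the horizontal centroidal axis using Ī + A·d² with d = y − 85:
  web: d = 0 mm → contributes +6 550 667 mm⁴
  top flange (beyond web): d = 76 mm → contributes +7 207 326 mm⁴
  bottom flange (beyond web): d = -76 mm → contributes +7 207 326 mm⁴
Total I = 20 965 319 mm⁴.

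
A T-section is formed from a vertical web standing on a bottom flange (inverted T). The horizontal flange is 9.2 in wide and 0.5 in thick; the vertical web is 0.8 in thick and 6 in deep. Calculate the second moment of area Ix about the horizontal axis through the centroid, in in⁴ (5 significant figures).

Treat the section as a set of non-overlapping primitives; coordinates are from the bounding-box lower-left.
Flange: 9.2 × 0.5, A = 4.6 in², y = 0.25 in, Ī = 0.09583333 in⁴.
Web: 0.8 × 6, A = 4.8 in², y = 3.5 in, Ī = 14.4 in⁴.
Centroid: ȳ = ΣA·y / ΣA = 1.909574 in.
Transfer each piece to the horizontal axis through the centroid using Ī + A·d² with d = y − 1.909574:
  flange: d = -1.659574 in → contributes +12.7651 in⁴
  web: d = 1.590426 in → contributes +26.54138 in⁴
Total I = 39.30647 in⁴.

Ix ≈ 39.306 in⁴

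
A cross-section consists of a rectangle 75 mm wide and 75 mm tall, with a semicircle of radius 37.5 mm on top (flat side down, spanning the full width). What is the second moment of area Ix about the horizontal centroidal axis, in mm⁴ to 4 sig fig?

Treat the section as a set of non-overlapping primitives; coordinates are from the bounding-box lower-left.
Rectangular body: 75 × 75, A = 5 625 mm², y = 37.5 mm, Ī = 2 636 719 mm⁴.
Semicircular cap: semicircle r = 37.5, A = 2208.93 mm², y = 90.9155 mm, Ī = 217 049 mm⁴.
Centroid: ȳ = ΣA·y / ΣA = 52.5616 mm.
Transfer each piece to the horizontal centroidal axis using Ī + A·d² with d = y − 52.5616:
  rectangular body: d = -15.0616 mm → contributes +3 912 753 mm⁴
  semicircular cap: d = 38.3539 mm → contributes +3 466 442 mm⁴
Total I = 7 379 195 mm⁴.

Ix ≈ 7.379 × 10⁶ mm⁴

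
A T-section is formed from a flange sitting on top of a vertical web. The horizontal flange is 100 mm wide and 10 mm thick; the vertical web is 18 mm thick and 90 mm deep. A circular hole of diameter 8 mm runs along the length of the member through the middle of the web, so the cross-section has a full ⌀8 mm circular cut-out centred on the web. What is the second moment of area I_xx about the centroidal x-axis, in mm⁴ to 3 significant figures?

I_xx ≈ 2.63 × 10⁶ mm⁴

Decompose the section into non-overlapping parts with the origin at the bottom-left of its bounding rectangle.
Flange: 100 × 10, A = 1 000 mm², y = 95 mm, Ī = 8333.3 mm⁴.
Web: 18 × 90, A = 1 620 mm², y = 45 mm, Ī = 1 093 500 mm⁴.
Hole (subtracted): ⌀8, A = 50.265 mm², y = 45 mm, Ī = 201.06 mm⁴.
Centroid: ȳ = ΣA·y / ΣA = 64.457 mm.
Transfer each piece to the centroidal x-axis using Ī + A·d² with d = y − 64.457:
  flange: d = 30.543 mm → contributes +941 192 mm⁴
  web: d = -19.457 mm → contributes +1 706 808 mm⁴
  hole: d = -19.457 mm → contributes −19 231 mm⁴
Total I = 2 628 769 mm⁴.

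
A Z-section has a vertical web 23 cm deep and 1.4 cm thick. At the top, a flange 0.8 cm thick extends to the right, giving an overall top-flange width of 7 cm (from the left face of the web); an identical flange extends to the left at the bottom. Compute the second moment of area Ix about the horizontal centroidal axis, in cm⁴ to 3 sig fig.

Treat the section as a set of non-overlapping primitives; coordinates are from the bounding-box lower-left.
Web: 1.4 × 23, A = 32.2 cm², y = 11.5 cm, Ī = 1419.5 cm⁴.
Top flange (beyond web): 5.6 × 0.8, A = 4.48 cm², y = 22.6 cm, Ī = 0.23893 cm⁴.
Bottom flange (beyond web): 5.6 × 0.8, A = 4.48 cm², y = 0.4 cm, Ī = 0.23893 cm⁴.
Centroid: ȳ = ΣA·y / ΣA = 11.5 cm.
Transfer each piece to the horizontal centroidal axis using Ī + A·d² with d = y − 11.5:
  web: d = 0 cm → contributes +1419.5 cm⁴
  top flange (beyond web): d = 11.1 cm → contributes +552.22 cm⁴
  bottom flange (beyond web): d = -11.1 cm → contributes +552.22 cm⁴
Total I = 2523.9 cm⁴.

Ix ≈ 2520 cm⁴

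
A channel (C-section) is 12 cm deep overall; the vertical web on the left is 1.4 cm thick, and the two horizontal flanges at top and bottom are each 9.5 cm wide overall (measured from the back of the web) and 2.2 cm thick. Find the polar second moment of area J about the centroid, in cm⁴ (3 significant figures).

Break the section into simple shapes (no overlaps), measuring from the bottom-left corner of the bounding box.
Web: 1.4 × 12, A = 16.8 cm², y = 6 cm, Ī = 201.6 cm⁴.
Top flange (beyond web): 8.1 × 2.2, A = 17.82 cm², y = 10.9 cm, Ī = 7.1874 cm⁴.
Bottom flange (beyond web): 8.1 × 2.2, A = 17.82 cm², y = 1.1 cm, Ī = 7.1874 cm⁴.
By symmetry the centroid is at mid-height, ȳ = 6 cm.
Transfer each piece to the centroidal x-axis using Ī + A·d² with d = y − 6:
  web: d = 0 cm → contributes +201.6 cm⁴
  top flange (beyond web): d = 4.9 cm → contributes +435.05 cm⁴
  bottom flange (beyond web): d = -4.9 cm → contributes +435.05 cm⁴
Total I = 1071.7 cm⁴.
For the y-axis: x̄ = 3.9283 cm.
Repeating about the centroidal y-axis gives I_y = 455.22 cm⁴.
Polar second moment: J = I_x + I_y = 1526.9 cm⁴.

J ≈ 1530 cm⁴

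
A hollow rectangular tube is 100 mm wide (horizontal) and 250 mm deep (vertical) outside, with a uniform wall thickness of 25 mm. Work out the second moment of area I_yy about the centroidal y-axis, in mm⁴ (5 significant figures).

Treat the section as a set of non-overlapping primitives; coordinates are from the bounding-box lower-left.
Outer rectangle: 100 × 250, A = 25 000 mm², x = 50 mm, Ī = 20 833 333 mm⁴.
Inner void (subtracted): 50 × 200, A = 10 000 mm², x = 50 mm, Ī = 2 083 333 mm⁴.
By symmetry the centroid is at mid-width, x̄ = 50 mm.
All pieces are centred on the centroidal y-axis, so I = ΣĪ (holes subtracted) = 18 750 000 mm⁴.

I_yy ≈ 1.8750 × 10⁷ mm⁴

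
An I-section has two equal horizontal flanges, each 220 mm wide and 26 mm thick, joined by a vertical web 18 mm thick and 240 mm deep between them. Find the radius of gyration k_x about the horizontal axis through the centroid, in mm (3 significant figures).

k_x ≈ 119 mm

Treat the section as a set of non-overlapping primitives; coordinates are from the bounding-box lower-left.
Bottom flange: 220 × 26, A = 5 720 mm², y = 13 mm, Ī = 322 227 mm⁴.
Web: 18 × 240, A = 4 320 mm², y = 146 mm, Ī = 20 736 000 mm⁴.
Top flange: 220 × 26, A = 5 720 mm², y = 279 mm, Ī = 322 227 mm⁴.
By symmetry the centroid is at mid-height, ȳ = 146 mm.
Transfer each piece to the horizontal axis through the centroid using Ī + A·d² with d = y − 146:
  bottom flange: d = -133 mm → contributes +101 503 307 mm⁴
  web: d = 0 mm → contributes +20 736 000 mm⁴
  top flange: d = 133 mm → contributes +101 503 307 mm⁴
Total I = 223 742 613 mm⁴.
Radius of gyration: k = √(I/A) = √(223 742 613 / 15 760) = 119.15 mm.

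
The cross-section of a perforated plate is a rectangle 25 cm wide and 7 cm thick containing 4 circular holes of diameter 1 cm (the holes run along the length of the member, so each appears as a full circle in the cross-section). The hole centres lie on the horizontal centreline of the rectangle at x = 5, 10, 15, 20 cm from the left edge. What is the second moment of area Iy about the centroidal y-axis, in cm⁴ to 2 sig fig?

Treat the section as a set of non-overlapping primitives; coordinates are from the bounding-box lower-left.
Plate: 25 × 7, A = 175 cm², x = 12.5 cm, Ī = 9 115 cm⁴.
Hole 1 (subtracted): ⌀1, A = 0.7854 cm², x = 5 cm, Ī = 0.04909 cm⁴.
Hole 2 (subtracted): ⌀1, A = 0.7854 cm², x = 10 cm, Ī = 0.04909 cm⁴.
Hole 3 (subtracted): ⌀1, A = 0.7854 cm², x = 15 cm, Ī = 0.04909 cm⁴.
Hole 4 (subtracted): ⌀1, A = 0.7854 cm², x = 20 cm, Ī = 0.04909 cm⁴.
By symmetry the centroid is at mid-width, x̄ = 12.5 cm.
Transfer each piece to the centroidal y-axis using Ī + A·d² with d = x − 12.5:
  plate: d = 0 cm → contributes +9 115 cm⁴
  hole 1: d = -7.5 cm → contributes −44.23 cm⁴
  hole 2: d = -2.5 cm → contributes −4.958 cm⁴
  hole 3: d = 2.5 cm → contributes −4.958 cm⁴
  hole 4: d = 7.5 cm → contributes −44.23 cm⁴
Total I = 9 016 cm⁴.

Iy ≈ 9000 cm⁴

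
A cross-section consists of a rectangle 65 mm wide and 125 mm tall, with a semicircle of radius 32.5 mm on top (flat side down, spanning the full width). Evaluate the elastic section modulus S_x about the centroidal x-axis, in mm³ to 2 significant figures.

S_x ≈ 2.3 × 10⁵ mm³

Break the section into simple shapes (no overlaps), measuring from the bottom-left corner of the bounding box.
Rectangular body: 65 × 125, A = 8 125 mm², y = 62.5 mm, Ī = 10 579 427 mm⁴.
Semicircular cap: semicircle r = 32.5, A = 1 659 mm², y = 138.8 mm, Ī = 122 452 mm⁴.
Centroid: ȳ = ΣA·y / ΣA = 75.44 mm.
Transfer each piece to the centroidal x-axis using Ī + A·d² with d = y − 75.44:
  rectangular body: d = -12.94 mm → contributes +11 939 381 mm⁴
  semicircular cap: d = 63.36 mm → contributes +6 782 250 mm⁴
Total I = 18 721 632 mm⁴.
Extreme fibre distance c = 82.06 mm; S = I/c = 228 139 mm³.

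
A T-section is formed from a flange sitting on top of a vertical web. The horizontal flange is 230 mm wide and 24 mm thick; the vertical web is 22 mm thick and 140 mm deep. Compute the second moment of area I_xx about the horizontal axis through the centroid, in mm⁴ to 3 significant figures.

Decompose the section into non-overlapping parts with the origin at the bottom-left of its bounding rectangle.
Flange: 230 × 24, A = 5 520 mm², y = 152 mm, Ī = 264 960 mm⁴.
Web: 22 × 140, A = 3 080 mm², y = 70 mm, Ī = 5 030 667 mm⁴.
Centroid: ȳ = ΣA·y / ΣA = 122.63 mm.
Transfer each piece to the horizontal axis through the centroid using Ī + A·d² with d = y − 122.63:
  flange: d = 29.367 mm → contributes +5 025 665 mm⁴
  web: d = -52.633 mm → contributes +13 562 840 mm⁴
Total I = 18 588 506 mm⁴.

I_xx ≈ 1.86 × 10⁷ mm⁴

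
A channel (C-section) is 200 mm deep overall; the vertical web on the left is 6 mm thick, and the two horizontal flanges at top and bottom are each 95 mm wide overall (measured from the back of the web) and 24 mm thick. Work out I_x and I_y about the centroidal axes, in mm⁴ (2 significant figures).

Decompose the section into non-overlapping parts with the origin at the bottom-left of its bounding rectangle.
Web: 6 × 200, A = 1 200 mm², y = 100 mm, Ī = 4 000 000 mm⁴.
Top flange (beyond web): 89 × 24, A = 2 136 mm², y = 188 mm, Ī = 102 528 mm⁴.
Bottom flange (beyond web): 89 × 24, A = 2 136 mm², y = 12 mm, Ī = 102 528 mm⁴.
By symmetry the centroid is at mid-height, ȳ = 100 mm.
Transfer each piece to the centroidal x-axis using Ī + A·d² with d = y − 100:
  web: d = 0 mm → contributes +4 000 000 mm⁴
  top flange (beyond web): d = 88 mm → contributes +16 643 712 mm⁴
  bottom flange (beyond web): d = -88 mm → contributes +16 643 712 mm⁴
Total I = 37 287 424 mm⁴.
For the y-axis: x̄ = 40.08 mm.
Repeating about the centroidal y-axis gives I_y = 4 937 226 mm⁴.

I_x ≈ 3.7 × 10⁷ mm⁴, I_y ≈ 4.9 × 10⁶ mm⁴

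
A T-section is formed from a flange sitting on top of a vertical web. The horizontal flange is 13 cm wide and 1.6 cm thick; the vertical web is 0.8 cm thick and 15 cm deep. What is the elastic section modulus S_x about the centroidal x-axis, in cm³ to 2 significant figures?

S_x ≈ 59 cm³

Decompose the section into non-overlapping parts with the origin at the bottom-left of its bounding rectangle.
Flange: 13 × 1.6, A = 20.8 cm², y = 15.8 cm, Ī = 4.437 cm⁴.
Web: 0.8 × 15, A = 12 cm², y = 7.5 cm, Ī = 225 cm⁴.
Centroid: ȳ = ΣA·y / ΣA = 12.76 cm.
Transfer each piece to the centroidal x-axis using Ī + A·d² with d = y − 12.76:
  flange: d = 3.037 cm → contributes +196.2 cm⁴
  web: d = -5.263 cm → contributes +557.4 cm⁴
Total I = 753.7 cm⁴.
Extreme fibre distance c = 12.76 cm; S = I/c = 59.05 cm³.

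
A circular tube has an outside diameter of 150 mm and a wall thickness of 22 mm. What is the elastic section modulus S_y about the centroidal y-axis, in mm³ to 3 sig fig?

S_y ≈ 2.49 × 10⁵ mm³

Decompose the section into non-overlapping parts with the origin at the bottom-left of its bounding rectangle.
Outer circle: ⌀150, A = 17 671 mm², x = 75 mm, Ī = 24 850 489 mm⁴.
Bore (subtracted): ⌀106, A = 8824.7 mm², x = 75 mm, Ī = 6 197 169 mm⁴.
By symmetry the centroid is at mid-width, x̄ = 75 mm.
All pieces are centred on the centroidal y-axis, so I = ΣĪ (holes subtracted) = 18 653 319 mm⁴.
Extreme fibre distance c = 75 mm; S = I/c = 248 711 mm³.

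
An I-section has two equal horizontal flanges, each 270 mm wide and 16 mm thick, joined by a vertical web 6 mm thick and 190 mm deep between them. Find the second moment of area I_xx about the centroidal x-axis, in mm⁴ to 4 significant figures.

I_xx ≈ 9.528 × 10⁷ mm⁴

Decompose the section into non-overlapping parts with the origin at the bottom-left of its bounding rectangle.
Bottom flange: 270 × 16, A = 4 320 mm², y = 8 mm, Ī = 92 160 mm⁴.
Web: 6 × 190, A = 1 140 mm², y = 111 mm, Ī = 3 429 500 mm⁴.
Top flange: 270 × 16, A = 4 320 mm², y = 214 mm, Ī = 92 160 mm⁴.
By symmetry the centroid is at mid-height, ȳ = 111 mm.
Transfer each piece to the centroidal x-axis using Ī + A·d² with d = y − 111:
  bottom flange: d = -103 mm → contributes +45 923 040 mm⁴
  web: d = 0 mm → contributes +3 429 500 mm⁴
  top flange: d = 103 mm → contributes +45 923 040 mm⁴
Total I = 95 275 580 mm⁴.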